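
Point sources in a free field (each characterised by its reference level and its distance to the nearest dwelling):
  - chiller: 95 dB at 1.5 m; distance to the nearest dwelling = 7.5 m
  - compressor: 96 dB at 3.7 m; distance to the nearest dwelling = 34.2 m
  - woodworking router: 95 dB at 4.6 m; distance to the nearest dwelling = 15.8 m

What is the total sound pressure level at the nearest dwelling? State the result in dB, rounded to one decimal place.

86.4 dB

Apply inverse-square spreading to bring every level to the receiver, then sum 10^(L/10).
chiller: 95 − 20·log₁₀(7.5/1.5) = 95 − 13.98 = 81.02 dB.
compressor: 96 − 20·log₁₀(34.2/3.7) = 96 − 19.32 = 76.68 dB.
woodworking router: 95 − 20·log₁₀(15.8/4.6) = 95 − 10.72 = 84.28 dB.
Σ 10^(L/10) = 4.411e+08 → L_total = 10·log₁₀(4.411e+08) = 86.45 dB.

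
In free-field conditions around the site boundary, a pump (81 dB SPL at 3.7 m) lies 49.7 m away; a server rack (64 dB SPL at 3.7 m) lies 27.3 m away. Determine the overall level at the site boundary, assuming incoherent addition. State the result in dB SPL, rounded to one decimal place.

58.7 dB SPL

Apply inverse-square spreading to bring every level to the receiver, then sum 10^(L/10).
pump: 81 − 20·log₁₀(49.7/3.7) = 81 − 22.56 = 58.44 dB SPL.
server rack: 64 − 20·log₁₀(27.3/3.7) = 64 − 17.36 = 46.64 dB SPL.
Σ 10^(L/10) = 7.439e+05 → L_total = 10·log₁₀(7.439e+05) = 58.72 dB SPL.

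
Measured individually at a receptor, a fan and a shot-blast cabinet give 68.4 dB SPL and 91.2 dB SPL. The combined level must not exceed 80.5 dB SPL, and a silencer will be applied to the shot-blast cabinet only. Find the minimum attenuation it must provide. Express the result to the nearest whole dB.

11 dB

The untreated sources together contribute 10^(68.4/10) = 6.918e+06, i.e. 68.40 dB SPL.
The limit corresponds to 10^(80.5/10) = 1.122e+08; subtracting the fixed part leaves 1.053e+08 for the shot-blast cabinet, i.e. 80.22 dB SPL.
So the shot-blast cabinet must be reduced from 91.2 to 80.22 dB SPL: IL = 10.98 dB.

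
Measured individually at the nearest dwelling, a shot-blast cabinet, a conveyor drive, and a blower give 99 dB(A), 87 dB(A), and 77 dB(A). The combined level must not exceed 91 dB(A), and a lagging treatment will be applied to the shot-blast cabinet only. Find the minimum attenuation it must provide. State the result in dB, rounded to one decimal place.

10.5 dB

Fixed contribution from the other sources: Σ 10^(L/10) = 10^(87/10) + 10^(77/10) = 5.513e+08 (87.41 dB(A)).
The limit corresponds to 10^(91/10) = 1.259e+09; subtracting the fixed part leaves 7.076e+08 for the shot-blast cabinet, i.e. 88.50 dB(A).
Required insertion loss = 99 − 88.50 = 10.50 dB.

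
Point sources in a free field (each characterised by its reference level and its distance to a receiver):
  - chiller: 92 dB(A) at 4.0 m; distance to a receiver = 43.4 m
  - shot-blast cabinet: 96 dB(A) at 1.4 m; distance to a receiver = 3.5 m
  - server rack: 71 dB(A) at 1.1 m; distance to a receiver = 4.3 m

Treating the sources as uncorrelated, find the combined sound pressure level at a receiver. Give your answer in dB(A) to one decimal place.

First find each source's level at the receiver (point-source: −20·log₁₀(r/r_ref)), then combine on an intensity basis.
chiller: 92 − 20·log₁₀(43.4/4.0) = 92 − 20.71 = 71.29 dB(A).
shot-blast cabinet: 96 − 20·log₁₀(3.5/1.4) = 96 − 7.96 = 88.04 dB(A).
server rack: 71 − 20·log₁₀(4.3/1.1) = 71 − 11.84 = 59.16 dB(A).
Σ 10^(L/10) = 6.513e+08 → L_total = 10·log₁₀(6.513e+08) = 88.14 dB(A).

88.1 dB(A)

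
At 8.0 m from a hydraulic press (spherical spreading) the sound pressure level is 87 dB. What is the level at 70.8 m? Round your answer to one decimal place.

68.1 dB

For a point source, L₂ = L₁ − 20·log₁₀(r₂/r₁).
L₂ = 87 − 20·log₁₀(70.8/8.0) = 87 − 18.939 = 68.06 dB.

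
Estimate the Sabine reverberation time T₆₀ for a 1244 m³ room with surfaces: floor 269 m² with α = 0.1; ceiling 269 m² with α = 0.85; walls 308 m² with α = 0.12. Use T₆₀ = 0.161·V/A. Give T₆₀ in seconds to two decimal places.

Summing Sᵢαᵢ: 269·0.1 + 269·0.85 + 308·0.12 = 292.51 m².
T₆₀ = 0.161 × 1244 / 292.51 = 0.685 s.

0.68 s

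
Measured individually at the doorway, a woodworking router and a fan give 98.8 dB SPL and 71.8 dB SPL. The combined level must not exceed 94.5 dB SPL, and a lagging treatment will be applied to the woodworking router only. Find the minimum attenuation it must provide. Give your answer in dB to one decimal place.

4.3 dB

The untreated sources together contribute 10^(71.8/10) = 1.514e+07, i.e. 71.80 dB SPL.
The limit corresponds to 10^(94.5/10) = 2.818e+09; subtracting the fixed part leaves 2.803e+09 for the woodworking router, i.e. 94.48 dB SPL.
So the woodworking router must be reduced from 98.8 to 94.48 dB SPL: IL = 4.32 dB.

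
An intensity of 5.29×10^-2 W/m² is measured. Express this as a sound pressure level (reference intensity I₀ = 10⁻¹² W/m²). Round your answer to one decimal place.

I/I₀ = 5.29×10^-2/10⁻¹² = 5.29×10^10, and L = 10·log₁₀(I/I₀).
L = 10·(0.7235 + 10) = 107.23 dB.

107.2 dB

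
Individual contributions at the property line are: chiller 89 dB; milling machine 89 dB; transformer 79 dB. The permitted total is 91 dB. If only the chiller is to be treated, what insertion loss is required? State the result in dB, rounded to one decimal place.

3.1 dB

Everything except the chiller sums to 10^(89/10) + 10^(79/10) = 8.738e+08 in linear terms, 89.41 dB.
The limit corresponds to 10^(91/10) = 1.259e+09; subtracting the fixed part leaves 3.852e+08 for the chiller, i.e. 85.86 dB.
Required insertion loss = 89 − 85.86 = 3.14 dB.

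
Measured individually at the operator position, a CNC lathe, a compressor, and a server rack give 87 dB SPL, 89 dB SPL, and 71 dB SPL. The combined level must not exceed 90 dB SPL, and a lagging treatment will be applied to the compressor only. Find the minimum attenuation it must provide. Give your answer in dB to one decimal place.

Everything except the compressor sums to 10^(87/10) + 10^(71/10) = 5.138e+08 in linear terms, 87.11 dB SPL.
The limit corresponds to 10^(90/10) = 1.000e+09; subtracting the fixed part leaves 4.862e+08 for the compressor, i.e. 86.87 dB SPL.
So the compressor must be reduced from 89 to 86.87 dB SPL: IL = 2.13 dB.

2.1 dB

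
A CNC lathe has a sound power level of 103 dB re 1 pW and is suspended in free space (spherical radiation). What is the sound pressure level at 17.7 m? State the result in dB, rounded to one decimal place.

67.0 dB

Free-field spherical radiation: L_p = L_w − 10·log₁₀(4π·r²), r = 17.7 m.
4π·r² = 3937 m², 10·log₁₀ of that is 35.952 dB.
L_p = 103 − 35.952 = 67.05 dB.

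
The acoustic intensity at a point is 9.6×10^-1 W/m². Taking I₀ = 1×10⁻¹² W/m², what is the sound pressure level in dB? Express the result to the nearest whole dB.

I/I₀ = 9.6×10^-1/10⁻¹² = 9.6×10^11, and L = 10·log₁₀(I/I₀).
L = 10·(0.9823 + 11) = 119.82 dB.

120 dB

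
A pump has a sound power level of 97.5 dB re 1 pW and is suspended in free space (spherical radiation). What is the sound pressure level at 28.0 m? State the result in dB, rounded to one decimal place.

The power spreads over a sphere of area 4π·r², so L_p = L_w − 10·log₁₀(4π·r²).
4π·r² = 9852 m², 10·log₁₀ of that is 39.935 dB.
L_p = 97.5 − 39.935 = 57.56 dB.

57.6 dB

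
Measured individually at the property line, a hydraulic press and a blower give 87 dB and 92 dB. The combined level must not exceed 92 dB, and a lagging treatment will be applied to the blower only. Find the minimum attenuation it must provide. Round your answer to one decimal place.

1.7 dB

Fixed contribution from the other source: Σ 10^(L/10) = 10^(87/10) = 5.012e+08 (87.00 dB).
The limit corresponds to 10^(92/10) = 1.585e+09; subtracting the fixed part leaves 1.084e+09 for the blower, i.e. 90.35 dB.
Required insertion loss = 92 − 90.35 = 1.65 dB.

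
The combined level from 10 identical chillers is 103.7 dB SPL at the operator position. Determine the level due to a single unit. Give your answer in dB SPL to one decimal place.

Dividing the total intensity by 10 lowers the level by 10·log₁₀ 10 = 10.000 dB: L₁ = 103.7 − 10.000.

93.7 dB SPL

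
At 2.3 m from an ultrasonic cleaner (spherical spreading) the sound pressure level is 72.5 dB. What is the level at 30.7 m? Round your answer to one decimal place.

Spherical spreading from a point source gives a 20·log₁₀(r₂/r₁) drop.
L₂ = 72.5 − 20·log₁₀(30.7/2.3) = 72.5 − 22.508 = 49.99 dB.

50.0 dB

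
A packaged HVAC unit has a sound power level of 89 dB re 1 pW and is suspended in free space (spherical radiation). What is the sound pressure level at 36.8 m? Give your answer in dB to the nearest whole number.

The power spreads over a sphere of area 4π·r², so L_p = L_w − 10·log₁₀(4π·r²).
4π·r² = 1.702e+04 m², 10·log₁₀ of that is 42.309 dB.
L_p = 89 − 42.309 = 46.69 dB.

47 dB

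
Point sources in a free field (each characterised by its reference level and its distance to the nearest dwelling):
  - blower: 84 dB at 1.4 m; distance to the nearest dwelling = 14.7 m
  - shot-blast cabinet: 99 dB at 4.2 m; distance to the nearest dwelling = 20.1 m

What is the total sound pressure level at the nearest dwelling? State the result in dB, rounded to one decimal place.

First find each source's level at the receiver (point-source: −20·log₁₀(r/r_ref)), then combine on an intensity basis.
blower: 84 − 20·log₁₀(14.7/1.4) = 84 − 20.42 = 63.58 dB.
shot-blast cabinet: 99 − 20·log₁₀(20.1/4.2) = 99 − 13.60 = 85.40 dB.
Σ 10^(L/10) = 3.491e+08 → L_total = 10·log₁₀(3.491e+08) = 85.43 dB.

85.4 dB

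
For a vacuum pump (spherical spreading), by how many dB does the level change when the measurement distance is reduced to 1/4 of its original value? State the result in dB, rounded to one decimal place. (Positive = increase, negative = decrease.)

A point source loses 6 dB per doubling of distance; generally ΔL = −20·log₁₀(r₂/r₁).
ΔL = −20·log₁₀(0.25) = +12.04 dB.

+12.0 dB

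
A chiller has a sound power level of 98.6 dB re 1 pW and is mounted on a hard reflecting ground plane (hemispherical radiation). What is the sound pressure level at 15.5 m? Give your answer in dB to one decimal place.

66.8 dB

L_p = L_w − 10·log₁₀(2π·r²) with r = 15.5 m.
2π·r² = 1510 m², 10·log₁₀ of that is 31.788 dB.
L_p = 98.6 − 31.788 = 66.81 dB.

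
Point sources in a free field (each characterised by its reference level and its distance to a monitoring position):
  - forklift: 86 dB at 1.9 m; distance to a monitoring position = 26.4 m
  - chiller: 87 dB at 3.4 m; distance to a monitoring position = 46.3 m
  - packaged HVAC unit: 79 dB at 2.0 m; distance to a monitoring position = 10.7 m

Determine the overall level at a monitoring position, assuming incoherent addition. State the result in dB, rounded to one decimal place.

68.8 dB

Propagate each source to the receiver with L = L_ref − 20·log₁₀(r/r_ref), then add intensities.
forklift: 86 − 20·log₁₀(26.4/1.9) = 86 − 22.86 = 63.14 dB.
chiller: 87 − 20·log₁₀(46.3/3.4) = 87 − 22.68 = 64.32 dB.
packaged HVAC unit: 79 − 20·log₁₀(10.7/2.0) = 79 − 14.57 = 64.43 dB.
Σ 10^(L/10) = 7.540e+06 → L_total = 10·log₁₀(7.540e+06) = 68.77 dB.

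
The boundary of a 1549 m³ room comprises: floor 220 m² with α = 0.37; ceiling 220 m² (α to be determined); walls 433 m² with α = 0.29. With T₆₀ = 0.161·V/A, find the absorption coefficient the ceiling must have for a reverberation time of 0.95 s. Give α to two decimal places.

Required total absorption A = 0.161·1549/0.95 = 262.51 m².
Absorption from the other surfaces = 220·0.37 + 433·0.29 = 206.97 m², so the ceiling must supply 55.54 m² over 220 m².
α = 55.54/220 = 0.252.

0.25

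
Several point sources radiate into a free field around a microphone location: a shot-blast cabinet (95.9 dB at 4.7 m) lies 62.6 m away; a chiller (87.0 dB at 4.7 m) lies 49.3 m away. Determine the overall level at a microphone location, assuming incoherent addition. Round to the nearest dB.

Apply inverse-square spreading to bring every level to the receiver, then sum 10^(L/10).
shot-blast cabinet: 95.9 − 20·log₁₀(62.6/4.7) = 95.9 − 22.49 = 73.41 dB.
chiller: 87.0 − 20·log₁₀(49.3/4.7) = 87.0 − 20.41 = 66.59 dB.
Σ 10^(L/10) = 2.649e+07 → L_total = 10·log₁₀(2.649e+07) = 74.23 dB.

74 dB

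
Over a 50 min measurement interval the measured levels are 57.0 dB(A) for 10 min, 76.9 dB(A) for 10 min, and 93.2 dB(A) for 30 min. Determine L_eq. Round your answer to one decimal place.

L_eq = 10·log₁₀[(1/T)·Σ tᵢ·10^(Lᵢ/10)] with T = 50 min.
Σ tᵢ·10^(Lᵢ/10) = 10·10^(57.0/10) + 10·10^(76.9/10) + 30·10^(93.2/10) = 6.317e+10.
L_eq = 10·log₁₀(6.317e+10/50) = 91.02 dB(A).

91.0 dB(A)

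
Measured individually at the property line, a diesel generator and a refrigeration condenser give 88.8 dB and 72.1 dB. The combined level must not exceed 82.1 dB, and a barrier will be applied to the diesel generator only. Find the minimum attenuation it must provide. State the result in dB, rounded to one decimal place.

Everything except the diesel generator sums to 10^(72.1/10) = 1.622e+07 in linear terms, 72.10 dB.
The limit corresponds to 10^(82.1/10) = 1.622e+08; subtracting the fixed part leaves 1.460e+08 for the diesel generator, i.e. 81.64 dB.
So the diesel generator must be reduced from 88.8 to 81.64 dB: IL = 7.16 dB.

7.2 dB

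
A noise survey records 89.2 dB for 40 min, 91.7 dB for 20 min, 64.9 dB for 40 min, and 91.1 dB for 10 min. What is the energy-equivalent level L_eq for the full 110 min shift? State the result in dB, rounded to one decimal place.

88.4 dB

Weight each interval's intensity by its duration and average over T = 110 min:
Σ tᵢ·10^(Lᵢ/10) = 40·10^(89.2/10) + 20·10^(91.7/10) + 40·10^(64.9/10) + 10·10^(91.1/10) = 7.586e+10.
L_eq = 10·log₁₀(7.586e+10/110) = 88.39 dB.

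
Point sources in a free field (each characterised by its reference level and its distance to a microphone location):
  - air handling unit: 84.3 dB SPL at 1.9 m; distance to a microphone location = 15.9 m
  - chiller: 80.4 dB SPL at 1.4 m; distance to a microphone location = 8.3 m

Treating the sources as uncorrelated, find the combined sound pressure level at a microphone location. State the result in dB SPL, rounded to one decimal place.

Apply inverse-square spreading to bring every level to the receiver, then sum 10^(L/10).
air handling unit: 84.3 − 20·log₁₀(15.9/1.9) = 84.3 − 18.45 = 65.85 dB SPL.
chiller: 80.4 − 20·log₁₀(8.3/1.4) = 80.4 − 15.46 = 64.94 dB SPL.
Σ 10^(L/10) = 6.963e+06 → L_total = 10·log₁₀(6.963e+06) = 68.43 dB SPL.

68.4 dB SPL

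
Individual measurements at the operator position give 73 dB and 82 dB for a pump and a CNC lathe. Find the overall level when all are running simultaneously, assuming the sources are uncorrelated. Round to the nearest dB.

Incoherent sources combine by intensity addition: L_total = 10·log₁₀(Σ 10^(L_i/10)).
Σ 10^(L/10) = 10^(73/10) + 10^(82/10) = 1.784e+08.
L_total = 10·log₁₀(1.784e+08) = 82.51 dB.

83 dB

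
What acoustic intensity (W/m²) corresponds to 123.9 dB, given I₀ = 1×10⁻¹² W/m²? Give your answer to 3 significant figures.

2.45 W/m²

I = I₀·10^(L/10) = 10⁻¹² × 10^(123.9/10) = 10^(0.390).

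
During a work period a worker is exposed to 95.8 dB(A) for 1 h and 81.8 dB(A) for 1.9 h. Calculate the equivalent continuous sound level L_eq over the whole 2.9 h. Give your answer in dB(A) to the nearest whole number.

Weight each interval's intensity by its duration and average over T = 2.9 h:
Σ tᵢ·10^(Lᵢ/10) = 1·10^(95.8/10) + 1.9·10^(81.8/10) = 4.089e+09.
L_eq = 10·log₁₀(4.089e+09/2.9) = 91.49 dB(A).

91 dB(A)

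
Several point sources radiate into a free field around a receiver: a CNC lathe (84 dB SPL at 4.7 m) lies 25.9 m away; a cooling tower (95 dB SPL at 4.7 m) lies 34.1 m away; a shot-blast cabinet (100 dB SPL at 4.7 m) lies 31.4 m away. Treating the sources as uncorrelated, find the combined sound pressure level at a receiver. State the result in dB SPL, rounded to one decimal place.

Propagate each source to the receiver with L = L_ref − 20·log₁₀(r/r_ref), then add intensities.
CNC lathe: 84 − 20·log₁₀(25.9/4.7) = 84 − 14.82 = 69.18 dB SPL.
cooling tower: 95 − 20·log₁₀(34.1/4.7) = 95 − 17.21 = 77.79 dB SPL.
shot-blast cabinet: 100 − 20·log₁₀(31.4/4.7) = 100 − 16.50 = 83.50 dB SPL.
Σ 10^(L/10) = 2.924e+08 → L_total = 10·log₁₀(2.924e+08) = 84.66 dB SPL.

84.7 dB SPL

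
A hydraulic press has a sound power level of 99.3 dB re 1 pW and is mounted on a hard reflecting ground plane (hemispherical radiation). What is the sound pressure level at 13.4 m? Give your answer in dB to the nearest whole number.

69 dB

The power spreads over a hemisphere of area 2π·r², so L_p = L_w − 10·log₁₀(2π·r²).
2π·r² = 1128 m², 10·log₁₀ of that is 30.524 dB.
L_p = 99.3 − 30.524 = 68.78 dB.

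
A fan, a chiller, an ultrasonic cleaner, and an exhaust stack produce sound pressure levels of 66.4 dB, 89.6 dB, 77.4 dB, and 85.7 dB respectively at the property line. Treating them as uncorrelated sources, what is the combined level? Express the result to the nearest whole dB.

91 dB

Incoherent sources combine by intensity addition: L_total = 10·log₁₀(Σ 10^(L_i/10)).
Σ 10^(L/10) = 10^(66.4/10) + 10^(89.6/10) + 10^(77.4/10) + 10^(85.7/10) = 1.343e+09.
L_total = 10·log₁₀(1.343e+09) = 91.28 dB.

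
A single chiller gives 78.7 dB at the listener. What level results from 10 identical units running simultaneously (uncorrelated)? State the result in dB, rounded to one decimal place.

88.7 dB

L_total = L₁ + 10·log₁₀ N for N identical incoherent sources.
L_total = 78.7 + 10·log₁₀(10) = 78.7 + 10.000 = 88.70 dB.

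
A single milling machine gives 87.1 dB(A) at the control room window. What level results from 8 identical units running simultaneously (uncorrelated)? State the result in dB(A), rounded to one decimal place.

96.1 dB(A)

L_total = L₁ + 10·log₁₀ N for N identical incoherent sources.
L_total = 87.1 + 10·log₁₀(8) = 87.1 + 9.031 = 96.13 dB(A).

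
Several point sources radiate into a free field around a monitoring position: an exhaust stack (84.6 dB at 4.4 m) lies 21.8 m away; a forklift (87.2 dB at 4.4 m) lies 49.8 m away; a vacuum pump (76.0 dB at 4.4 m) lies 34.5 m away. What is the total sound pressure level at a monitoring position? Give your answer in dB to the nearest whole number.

Propagate each source to the receiver with L = L_ref − 20·log₁₀(r/r_ref), then add intensities.
exhaust stack: 84.6 − 20·log₁₀(21.8/4.4) = 84.6 − 13.90 = 70.70 dB.
forklift: 87.2 − 20·log₁₀(49.8/4.4) = 87.2 − 21.08 = 66.12 dB.
vacuum pump: 76.0 − 20·log₁₀(34.5/4.4) = 76.0 − 17.89 = 58.11 dB.
Σ 10^(L/10) = 1.649e+07 → L_total = 10·log₁₀(1.649e+07) = 72.17 dB.

72 dB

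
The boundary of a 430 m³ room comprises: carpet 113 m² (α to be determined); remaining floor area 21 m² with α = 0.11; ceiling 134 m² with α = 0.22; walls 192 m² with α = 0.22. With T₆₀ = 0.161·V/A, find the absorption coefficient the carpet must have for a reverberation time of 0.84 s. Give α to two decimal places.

A = 0.161·V/T₆₀ = 0.161·430/0.84 = 82.42 m² sabins.
Absorption from the other surfaces = 21·0.11 + 134·0.22 + 192·0.22 = 74.03 m², so the carpet must supply 8.39 m² over 113 m².
α = 8.39/113 = 0.074.

0.07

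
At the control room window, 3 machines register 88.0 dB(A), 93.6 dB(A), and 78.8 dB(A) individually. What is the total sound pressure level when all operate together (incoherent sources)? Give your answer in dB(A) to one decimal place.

94.8 dB(A)

For uncorrelated sources the intensities add, so convert each level to linear form, sum, and take 10·log₁₀ of the total.
Σ 10^(L/10) = 10^(88.0/10) + 10^(93.6/10) + 10^(78.8/10) = 2.998e+09.
L_total = 10·log₁₀(2.998e+09) = 94.77 dB(A).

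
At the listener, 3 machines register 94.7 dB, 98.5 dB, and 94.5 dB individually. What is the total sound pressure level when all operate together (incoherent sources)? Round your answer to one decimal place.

For uncorrelated sources the intensities add, so convert each level to linear form, sum, and take 10·log₁₀ of the total.
Σ 10^(L/10) = 10^(94.7/10) + 10^(98.5/10) + 10^(94.5/10) = 1.285e+10.
L_total = 10·log₁₀(1.285e+10) = 101.09 dB.

101.1 dB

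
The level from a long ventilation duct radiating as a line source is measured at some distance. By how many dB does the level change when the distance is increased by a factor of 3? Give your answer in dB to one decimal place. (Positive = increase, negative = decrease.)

With cylindrical spreading the level changes by −10·log₁₀(r₂/r₁).
ΔL = −10·log₁₀(3) = -4.77 dB.

-4.8 dB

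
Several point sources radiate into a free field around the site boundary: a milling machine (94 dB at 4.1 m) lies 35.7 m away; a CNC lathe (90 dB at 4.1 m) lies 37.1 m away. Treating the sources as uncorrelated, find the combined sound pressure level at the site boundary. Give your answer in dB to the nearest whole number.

77 dB

Propagate each source to the receiver with L = L_ref − 20·log₁₀(r/r_ref), then add intensities.
milling machine: 94 − 20·log₁₀(35.7/4.1) = 94 − 18.80 = 75.20 dB.
CNC lathe: 90 − 20·log₁₀(37.1/4.1) = 90 − 19.13 = 70.87 dB.
Σ 10^(L/10) = 4.534e+07 → L_total = 10·log₁₀(4.534e+07) = 76.57 dB.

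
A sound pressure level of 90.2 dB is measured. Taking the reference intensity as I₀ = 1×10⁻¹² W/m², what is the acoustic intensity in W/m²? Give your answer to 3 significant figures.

0.00105 W/m²

I/I₀ = 10^(90.2/10) = 1.047e+09, so I = 1.047e+09 × 10⁻¹² W/m².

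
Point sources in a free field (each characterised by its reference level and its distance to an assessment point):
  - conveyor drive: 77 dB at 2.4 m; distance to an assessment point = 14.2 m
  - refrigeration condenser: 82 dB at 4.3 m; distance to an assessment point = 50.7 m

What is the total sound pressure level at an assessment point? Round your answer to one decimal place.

First find each source's level at the receiver (point-source: −20·log₁₀(r/r_ref)), then combine on an intensity basis.
conveyor drive: 77 − 20·log₁₀(14.2/2.4) = 77 − 15.44 = 61.56 dB.
refrigeration condenser: 82 − 20·log₁₀(50.7/4.3) = 82 − 21.43 = 60.57 dB.
Σ 10^(L/10) = 2.572e+06 → L_total = 10·log₁₀(2.572e+06) = 64.10 dB.

64.1 dB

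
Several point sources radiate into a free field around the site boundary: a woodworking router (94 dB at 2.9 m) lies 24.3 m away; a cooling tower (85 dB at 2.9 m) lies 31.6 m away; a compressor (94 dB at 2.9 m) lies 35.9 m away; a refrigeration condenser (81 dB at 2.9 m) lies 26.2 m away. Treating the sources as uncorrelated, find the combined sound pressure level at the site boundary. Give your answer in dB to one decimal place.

Apply inverse-square spreading to bring every level to the receiver, then sum 10^(L/10).
woodworking router: 94 − 20·log₁₀(24.3/2.9) = 94 − 18.46 = 75.54 dB.
cooling tower: 85 − 20·log₁₀(31.6/2.9) = 85 − 20.75 = 64.25 dB.
compressor: 94 − 20·log₁₀(35.9/2.9) = 94 − 21.85 = 72.15 dB.
refrigeration condenser: 81 − 20·log₁₀(26.2/2.9) = 81 − 19.12 = 61.88 dB.
Σ 10^(L/10) = 5.637e+07 → L_total = 10·log₁₀(5.637e+07) = 77.51 dB.

77.5 dB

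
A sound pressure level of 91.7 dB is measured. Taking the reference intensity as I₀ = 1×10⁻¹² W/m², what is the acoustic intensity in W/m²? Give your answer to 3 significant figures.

0.00148 W/m²

I = I₀·10^(L/10) = 10⁻¹² × 10^(91.7/10) = 10^(-2.830).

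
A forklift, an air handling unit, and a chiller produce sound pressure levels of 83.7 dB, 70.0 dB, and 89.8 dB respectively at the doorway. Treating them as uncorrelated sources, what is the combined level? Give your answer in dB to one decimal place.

90.8 dB

Incoherent sources combine by intensity addition: L_total = 10·log₁₀(Σ 10^(L_i/10)).
Σ 10^(L/10) = 10^(83.7/10) + 10^(70.0/10) + 10^(89.8/10) = 1.199e+09.
L_total = 10·log₁₀(1.199e+09) = 90.79 dB.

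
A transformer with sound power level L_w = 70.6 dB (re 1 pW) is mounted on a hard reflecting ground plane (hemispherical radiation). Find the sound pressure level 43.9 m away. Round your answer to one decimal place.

L_p = L_w − 10·log₁₀(2π·r²) with r = 43.9 m.
2π·r² = 1.211e+04 m², 10·log₁₀ of that is 40.831 dB.
L_p = 70.6 − 40.831 = 29.77 dB.

29.8 dB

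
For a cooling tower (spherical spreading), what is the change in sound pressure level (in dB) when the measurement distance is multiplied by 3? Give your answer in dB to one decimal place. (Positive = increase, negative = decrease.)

With spherical spreading the level changes by −20·log₁₀(r₂/r₁).
ΔL = −20·log₁₀(3) = -9.54 dB.

-9.5 dB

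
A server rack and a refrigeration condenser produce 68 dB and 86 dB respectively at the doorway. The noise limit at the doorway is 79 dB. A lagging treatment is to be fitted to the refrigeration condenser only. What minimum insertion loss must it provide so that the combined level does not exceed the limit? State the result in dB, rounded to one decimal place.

7.4 dB

The untreated sources together contribute 10^(68/10) = 6.310e+06, i.e. 68.00 dB.
The limit corresponds to 10^(79/10) = 7.943e+07; subtracting the fixed part leaves 7.312e+07 for the refrigeration condenser, i.e. 78.64 dB.
Required insertion loss = 86 − 78.64 = 7.36 dB.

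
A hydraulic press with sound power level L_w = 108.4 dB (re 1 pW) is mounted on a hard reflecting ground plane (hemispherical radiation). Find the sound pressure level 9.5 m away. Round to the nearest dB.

81 dB

Free-field hemispherical radiation: L_p = L_w − 10·log₁₀(2π·r²), r = 9.5 m.
2π·r² = 567.1 m², 10·log₁₀ of that is 27.536 dB.
L_p = 108.4 − 27.536 = 80.86 dB.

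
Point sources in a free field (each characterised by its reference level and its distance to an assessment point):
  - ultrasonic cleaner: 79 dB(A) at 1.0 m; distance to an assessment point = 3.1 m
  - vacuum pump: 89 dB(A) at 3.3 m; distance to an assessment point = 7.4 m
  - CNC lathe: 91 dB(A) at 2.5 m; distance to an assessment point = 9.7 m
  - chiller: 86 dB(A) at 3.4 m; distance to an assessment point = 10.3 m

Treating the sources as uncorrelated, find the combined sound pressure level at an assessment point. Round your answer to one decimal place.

Apply inverse-square spreading to bring every level to the receiver, then sum 10^(L/10).
ultrasonic cleaner: 79 − 20·log₁₀(3.1/1.0) = 79 − 9.83 = 69.17 dB(A).
vacuum pump: 89 − 20·log₁₀(7.4/3.3) = 89 − 7.01 = 81.99 dB(A).
CNC lathe: 91 − 20·log₁₀(9.7/2.5) = 91 − 11.78 = 79.22 dB(A).
chiller: 86 − 20·log₁₀(10.3/3.4) = 86 − 9.63 = 76.37 dB(A).
Σ 10^(L/10) = 2.932e+08 → L_total = 10·log₁₀(2.932e+08) = 84.67 dB(A).

84.7 dB(A)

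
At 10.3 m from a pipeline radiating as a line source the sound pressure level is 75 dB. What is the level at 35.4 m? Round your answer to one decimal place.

For a line source, L₂ = L₁ − 10·log₁₀(r₂/r₁).
L₂ = 75 − 10·log₁₀(35.4/10.3) = 75 − 5.362 = 69.64 dB.

69.6 dB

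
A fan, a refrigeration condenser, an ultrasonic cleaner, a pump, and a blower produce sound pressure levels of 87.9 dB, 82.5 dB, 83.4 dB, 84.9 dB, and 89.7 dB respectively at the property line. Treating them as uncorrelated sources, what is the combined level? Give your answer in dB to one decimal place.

For uncorrelated sources the intensities add, so convert each level to linear form, sum, and take 10·log₁₀ of the total.
Σ 10^(L/10) = 10^(87.9/10) + 10^(82.5/10) + 10^(83.4/10) + 10^(84.9/10) + 10^(89.7/10) = 2.255e+09.
L_total = 10·log₁₀(2.255e+09) = 93.53 dB.

93.5 dB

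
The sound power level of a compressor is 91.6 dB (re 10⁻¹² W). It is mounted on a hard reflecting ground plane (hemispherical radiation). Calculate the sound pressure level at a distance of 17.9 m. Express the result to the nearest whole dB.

Free-field hemispherical radiation: L_p = L_w − 10·log₁₀(2π·r²), r = 17.9 m.
2π·r² = 2013 m², 10·log₁₀ of that is 33.039 dB.
L_p = 91.6 − 33.039 = 58.56 dB.

59 dB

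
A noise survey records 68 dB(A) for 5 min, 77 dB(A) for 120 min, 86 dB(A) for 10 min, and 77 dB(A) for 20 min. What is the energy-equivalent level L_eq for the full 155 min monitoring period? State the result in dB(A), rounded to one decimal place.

78.5 dB(A)

L_eq = 10·log₁₀[(1/T)·Σ tᵢ·10^(Lᵢ/10)] with T = 155 min.
Σ tᵢ·10^(Lᵢ/10) = 5·10^(68/10) + 120·10^(77/10) + 10·10^(86/10) + 20·10^(77/10) = 1.103e+10.
L_eq = 10·log₁₀(1.103e+10/155) = 78.52 dB(A).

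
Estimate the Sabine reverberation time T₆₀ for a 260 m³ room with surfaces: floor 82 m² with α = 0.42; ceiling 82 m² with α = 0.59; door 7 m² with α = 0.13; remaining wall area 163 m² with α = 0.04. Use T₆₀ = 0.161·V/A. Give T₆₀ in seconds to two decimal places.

A = Σ Sᵢαᵢ = 82·0.42 + 82·0.59 + 7·0.13 + 163·0.04 = 90.25 m².
T₆₀ = 0.161 × 260 / 90.25 = 0.464 s.

0.46 s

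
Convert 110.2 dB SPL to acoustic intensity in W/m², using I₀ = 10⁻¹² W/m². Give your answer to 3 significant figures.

I = I₀·10^(L/10) = 10⁻¹² × 10^(110.2/10) = 10^(-0.980).

0.105 W/m²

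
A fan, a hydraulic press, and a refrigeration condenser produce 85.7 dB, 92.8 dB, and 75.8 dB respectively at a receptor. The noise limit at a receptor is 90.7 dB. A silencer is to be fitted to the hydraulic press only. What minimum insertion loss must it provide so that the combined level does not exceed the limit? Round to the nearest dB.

4 dB

The untreated sources together contribute 10^(85.7/10) + 10^(75.8/10) = 4.096e+08, i.e. 86.12 dB.
To meet 90.7 dB overall, the treated hydraulic press may contribute at most 10^(90.7/10) − 4.096e+08 = 7.653e+08, i.e. 88.84 dB.
So the hydraulic press must be reduced from 92.8 to 88.84 dB: IL = 3.96 dB.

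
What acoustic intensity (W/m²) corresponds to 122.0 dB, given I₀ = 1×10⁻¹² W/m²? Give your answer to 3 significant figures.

1.58 W/m²

I/I₀ = 10^(122.0/10) = 1.585e+12, so I = 1.585e+12 × 10⁻¹² W/m².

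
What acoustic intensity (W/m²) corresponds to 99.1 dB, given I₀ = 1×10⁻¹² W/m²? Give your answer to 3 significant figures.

I/I₀ = 10^(99.1/10) = 8.128e+09, so I = 8.128e+09 × 10⁻¹² W/m².

0.00813 W/m²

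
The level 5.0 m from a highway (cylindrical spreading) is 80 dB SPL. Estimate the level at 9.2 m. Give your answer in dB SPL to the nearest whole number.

77 dB SPL

Line-source attenuation: ΔL = 10·log₁₀(r₂/r₁) = 10·log₁₀(9.2/5.0) = 2.648 dB.
L₂ = 80 − 10·log₁₀(9.2/5.0) = 80 − 2.648 = 77.35 dB SPL.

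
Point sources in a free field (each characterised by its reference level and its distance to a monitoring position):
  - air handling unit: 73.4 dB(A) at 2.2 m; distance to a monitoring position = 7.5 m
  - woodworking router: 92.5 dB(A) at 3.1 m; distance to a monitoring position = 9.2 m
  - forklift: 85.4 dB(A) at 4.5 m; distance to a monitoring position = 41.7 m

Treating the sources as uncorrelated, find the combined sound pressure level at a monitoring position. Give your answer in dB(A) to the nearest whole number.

83 dB(A)

First find each source's level at the receiver (point-source: −20·log₁₀(r/r_ref)), then combine on an intensity basis.
air handling unit: 73.4 − 20·log₁₀(7.5/2.2) = 73.4 − 10.65 = 62.75 dB(A).
woodworking router: 92.5 − 20·log₁₀(9.2/3.1) = 92.5 − 9.45 = 83.05 dB(A).
forklift: 85.4 − 20·log₁₀(41.7/4.5) = 85.4 − 19.34 = 66.06 dB(A).
Σ 10^(L/10) = 2.078e+08 → L_total = 10·log₁₀(2.078e+08) = 83.18 dB(A).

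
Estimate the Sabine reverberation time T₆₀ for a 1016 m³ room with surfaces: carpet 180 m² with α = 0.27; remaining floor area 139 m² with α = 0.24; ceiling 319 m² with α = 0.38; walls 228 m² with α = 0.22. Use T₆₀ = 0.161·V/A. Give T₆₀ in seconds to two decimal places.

0.65 s

A = Σ Sᵢαᵢ = 180·0.27 + 139·0.24 + 319·0.38 + 228·0.22 = 253.34 m².
T₆₀ = 0.161·V/A = 0.161·1016/253.34 = 0.646 s.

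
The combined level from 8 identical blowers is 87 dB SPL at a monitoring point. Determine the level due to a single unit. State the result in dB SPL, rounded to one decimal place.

78.0 dB SPL

Dividing the total intensity by 8 lowers the level by 10·log₁₀ 8 = 9.031 dB: L₁ = 87 − 9.031.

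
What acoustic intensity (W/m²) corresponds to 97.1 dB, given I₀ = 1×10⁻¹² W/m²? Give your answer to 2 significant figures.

L = 10·log₁₀(I/I₀) ⇒ I = I₀·10^(L/10) = 10⁻¹² × 10^9.71.

0.0051 W/m²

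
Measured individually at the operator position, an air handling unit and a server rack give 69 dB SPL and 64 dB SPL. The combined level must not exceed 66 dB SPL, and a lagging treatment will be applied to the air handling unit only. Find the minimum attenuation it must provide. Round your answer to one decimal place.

Everything except the air handling unit sums to 10^(64/10) = 2.512e+06 in linear terms, 64.00 dB SPL.
To meet 66 dB SPL overall, the treated air handling unit may contribute at most 10^(66/10) − 2.512e+06 = 1.469e+06, i.e. 61.67 dB SPL.
Required insertion loss = 69 − 61.67 = 7.33 dB.

7.3 dB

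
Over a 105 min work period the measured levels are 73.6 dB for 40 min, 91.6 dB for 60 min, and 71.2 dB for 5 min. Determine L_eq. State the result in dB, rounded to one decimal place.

89.2 dB

The energy average is taken in the linear domain: L_eq = 10·log₁₀[(Σ tᵢ·10^(Lᵢ/10))/T], T = 105 min.
Σ tᵢ·10^(Lᵢ/10) = 40·10^(73.6/10) + 60·10^(91.6/10) + 5·10^(71.2/10) = 8.771e+10.
L_eq = 10·log₁₀(8.771e+10/105) = 89.22 dB.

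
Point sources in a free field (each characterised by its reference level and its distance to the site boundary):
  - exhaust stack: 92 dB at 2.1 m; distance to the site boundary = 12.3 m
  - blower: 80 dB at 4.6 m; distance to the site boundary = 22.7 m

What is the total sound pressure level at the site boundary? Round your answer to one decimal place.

Propagate each source to the receiver with L = L_ref − 20·log₁₀(r/r_ref), then add intensities.
exhaust stack: 92 − 20·log₁₀(12.3/2.1) = 92 − 15.35 = 76.65 dB.
blower: 80 − 20·log₁₀(22.7/4.6) = 80 − 13.87 = 66.13 dB.
Σ 10^(L/10) = 5.030e+07 → L_total = 10·log₁₀(5.030e+07) = 77.02 dB.

77.0 dB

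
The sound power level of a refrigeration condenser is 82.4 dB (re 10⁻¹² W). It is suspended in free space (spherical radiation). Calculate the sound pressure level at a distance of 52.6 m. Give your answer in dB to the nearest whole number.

37 dB

The power spreads over a sphere of area 4π·r², so L_p = L_w − 10·log₁₀(4π·r²).
4π·r² = 3.477e+04 m², 10·log₁₀ of that is 45.412 dB.
L_p = 82.4 − 45.412 = 36.99 dB.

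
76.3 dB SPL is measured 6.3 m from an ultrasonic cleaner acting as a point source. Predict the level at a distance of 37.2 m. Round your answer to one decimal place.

60.9 dB SPL

Spherical spreading from a point source gives a 20·log₁₀(r₂/r₁) drop.
L₂ = 76.3 − 20·log₁₀(37.2/6.3) = 76.3 − 15.424 = 60.88 dB SPL.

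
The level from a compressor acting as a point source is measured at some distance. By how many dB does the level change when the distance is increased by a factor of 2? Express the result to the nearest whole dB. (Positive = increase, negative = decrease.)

Point-source spreading: ΔL = −20·log₁₀(r₂/r₁).
ΔL = −20·log₁₀(2) = -6.02 dB.

-6 dB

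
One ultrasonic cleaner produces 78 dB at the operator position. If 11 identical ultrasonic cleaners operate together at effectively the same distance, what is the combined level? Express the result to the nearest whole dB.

With 11 equal, uncorrelated contributions the intensity is 11× that of one unit, giving a rise of 10·log₁₀ 11.
L_total = 78 + 10·log₁₀(11) = 78 + 10.414 = 88.41 dB.

88 dB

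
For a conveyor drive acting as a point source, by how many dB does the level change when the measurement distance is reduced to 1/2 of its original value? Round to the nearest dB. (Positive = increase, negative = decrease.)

+6 dB

Point-source spreading: ΔL = −20·log₁₀(r₂/r₁).
ΔL = −20·log₁₀(0.5) = +6.02 dB.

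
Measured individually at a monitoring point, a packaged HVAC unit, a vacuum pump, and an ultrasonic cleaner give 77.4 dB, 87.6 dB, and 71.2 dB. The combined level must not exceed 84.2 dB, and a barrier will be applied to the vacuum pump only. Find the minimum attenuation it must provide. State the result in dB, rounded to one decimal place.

4.7 dB

Everything except the vacuum pump sums to 10^(77.4/10) + 10^(71.2/10) = 6.814e+07 in linear terms, 78.33 dB.
The limit corresponds to 10^(84.2/10) = 2.630e+08; subtracting the fixed part leaves 1.949e+08 for the vacuum pump, i.e. 82.90 dB.
So the vacuum pump must be reduced from 87.6 to 82.90 dB: IL = 4.70 dB.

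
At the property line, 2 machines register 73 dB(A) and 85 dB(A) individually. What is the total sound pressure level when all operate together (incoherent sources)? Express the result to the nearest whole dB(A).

85 dB(A)

Incoherent sources combine by intensity addition: L_total = 10·log₁₀(Σ 10^(L_i/10)).
Σ 10^(L/10) = 10^(73/10) + 10^(85/10) = 3.362e+08.
L_total = 10·log₁₀(3.362e+08) = 85.27 dB(A).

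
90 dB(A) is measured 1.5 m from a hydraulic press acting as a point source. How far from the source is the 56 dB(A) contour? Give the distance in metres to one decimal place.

75.2 m

The 34.0 dB drop corresponds to a distance ratio of 10^(34.0/20) for a point source.
r₂ = 1.5·10^((90−56)/20) = 1.5·10^(34.0/20) = 75.18 m.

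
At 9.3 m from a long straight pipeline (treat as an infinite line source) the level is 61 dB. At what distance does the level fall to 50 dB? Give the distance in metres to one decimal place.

117.1 m

The 11.0 dB drop corresponds to a distance ratio of 10^(11.0/10) for a line source.
r₂ = 9.3·10^((61−50)/10) = 9.3·10^(11.0/10) = 117.08 m.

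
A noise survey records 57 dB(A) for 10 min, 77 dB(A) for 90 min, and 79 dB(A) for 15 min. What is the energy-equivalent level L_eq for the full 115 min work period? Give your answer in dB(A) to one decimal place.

The energy average is taken in the linear domain: L_eq = 10·log₁₀[(Σ tᵢ·10^(Lᵢ/10))/T], T = 115 min.
Σ tᵢ·10^(Lᵢ/10) = 10·10^(57/10) + 90·10^(77/10) + 15·10^(79/10) = 5.707e+09.
L_eq = 10·log₁₀(5.707e+09/115) = 76.96 dB(A).

77.0 dB(A)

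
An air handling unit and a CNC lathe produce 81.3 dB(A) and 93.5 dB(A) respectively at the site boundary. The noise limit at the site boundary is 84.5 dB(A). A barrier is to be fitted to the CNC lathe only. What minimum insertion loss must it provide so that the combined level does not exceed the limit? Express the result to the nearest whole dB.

12 dB

Fixed contribution from the other source: Σ 10^(L/10) = 10^(81.3/10) = 1.349e+08 (81.30 dB(A)).
The limit corresponds to 10^(84.5/10) = 2.818e+08; subtracting the fixed part leaves 1.469e+08 for the CNC lathe, i.e. 81.67 dB(A).
So the CNC lathe must be reduced from 93.5 to 81.67 dB(A): IL = 11.83 dB.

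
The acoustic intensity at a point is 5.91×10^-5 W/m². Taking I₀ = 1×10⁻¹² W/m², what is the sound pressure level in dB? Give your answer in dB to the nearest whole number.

L = 10·log₁₀(I/I₀) = 10·log₁₀(5.91×10^-5/10⁻¹²) = 10·log₁₀(5.91×10^7).
L = 10·(0.7716 + 7) = 77.72 dB.

78 dB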